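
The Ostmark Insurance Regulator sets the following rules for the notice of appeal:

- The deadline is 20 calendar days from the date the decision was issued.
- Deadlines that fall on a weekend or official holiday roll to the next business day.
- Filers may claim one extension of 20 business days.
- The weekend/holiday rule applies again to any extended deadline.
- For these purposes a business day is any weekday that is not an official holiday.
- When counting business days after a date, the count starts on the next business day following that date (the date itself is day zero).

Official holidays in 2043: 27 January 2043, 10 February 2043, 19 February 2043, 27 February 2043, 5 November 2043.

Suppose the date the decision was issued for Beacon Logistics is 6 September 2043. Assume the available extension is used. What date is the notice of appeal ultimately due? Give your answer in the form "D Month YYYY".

26 October 2043

Trigger date 6 September 2043 + 20 calendar days = 26 September 2043.
26 September 2043 is a Saturday; the next business day is 28 September 2043 (Monday).
Applying the 20-business-day extension: 20 business days after 28 September 2043 is 26 October 2043.
Since 26 October 2043 is a Monday and not a holiday, the date is unchanged.
Final deadline: 26 October 2043.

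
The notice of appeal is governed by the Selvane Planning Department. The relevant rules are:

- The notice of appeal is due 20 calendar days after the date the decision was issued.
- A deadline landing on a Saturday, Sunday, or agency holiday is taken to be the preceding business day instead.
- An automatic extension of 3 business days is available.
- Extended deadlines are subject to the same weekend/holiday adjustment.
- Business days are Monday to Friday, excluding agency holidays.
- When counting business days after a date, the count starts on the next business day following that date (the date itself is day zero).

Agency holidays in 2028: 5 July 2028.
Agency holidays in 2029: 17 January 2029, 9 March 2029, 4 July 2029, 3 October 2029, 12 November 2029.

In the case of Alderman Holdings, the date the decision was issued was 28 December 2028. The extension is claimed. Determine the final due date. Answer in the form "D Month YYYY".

22 January 2029

20 calendar days after 28 December 2028 is 17 January 2029.
17 January 2029 is a listed holiday, so it moves to the preceding business day, 16 January 2029 (Tuesday).
Applying the 3-business-day extension: 3 business days after 16 January 2029 is 22 January 2029.
22 January 2029 falls on a Monday, which is a business day, so no adjustment is needed.
Final deadline: 22 January 2029.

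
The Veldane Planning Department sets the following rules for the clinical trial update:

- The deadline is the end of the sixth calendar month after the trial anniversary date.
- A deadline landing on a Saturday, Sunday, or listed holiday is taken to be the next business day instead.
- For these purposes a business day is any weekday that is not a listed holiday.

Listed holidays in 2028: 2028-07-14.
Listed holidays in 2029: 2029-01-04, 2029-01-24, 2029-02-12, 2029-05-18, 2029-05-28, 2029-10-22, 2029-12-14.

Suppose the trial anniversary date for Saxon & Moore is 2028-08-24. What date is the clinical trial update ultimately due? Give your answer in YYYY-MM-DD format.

2029-02-28

6 months after 2028-08-24 is February 2029; that month ends on 2029-02-28.
2029-02-28 (Wednesday) is already a business day.
Final deadline: 2029-02-28.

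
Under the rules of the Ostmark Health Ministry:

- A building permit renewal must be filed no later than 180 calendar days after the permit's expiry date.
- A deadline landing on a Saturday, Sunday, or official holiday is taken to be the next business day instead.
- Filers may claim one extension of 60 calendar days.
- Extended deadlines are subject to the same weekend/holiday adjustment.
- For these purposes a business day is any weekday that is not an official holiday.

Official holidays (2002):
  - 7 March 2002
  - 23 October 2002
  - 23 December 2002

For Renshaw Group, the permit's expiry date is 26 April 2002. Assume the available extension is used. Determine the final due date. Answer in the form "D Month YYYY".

Adding 180 calendar days to 26 April 2002 gives 23 October 2002.
23 October 2002 is a listed holiday; the next business day is 24 October 2002 (Thursday).
Applying the 60-calendar-day extension: 24 October 2002 + 60 days = 23 December 2002.
23 December 2002 is a listed holiday, so it moves to the next business day, 24 December 2002 (Tuesday).
So the filing is due 24 December 2002.

24 December 2002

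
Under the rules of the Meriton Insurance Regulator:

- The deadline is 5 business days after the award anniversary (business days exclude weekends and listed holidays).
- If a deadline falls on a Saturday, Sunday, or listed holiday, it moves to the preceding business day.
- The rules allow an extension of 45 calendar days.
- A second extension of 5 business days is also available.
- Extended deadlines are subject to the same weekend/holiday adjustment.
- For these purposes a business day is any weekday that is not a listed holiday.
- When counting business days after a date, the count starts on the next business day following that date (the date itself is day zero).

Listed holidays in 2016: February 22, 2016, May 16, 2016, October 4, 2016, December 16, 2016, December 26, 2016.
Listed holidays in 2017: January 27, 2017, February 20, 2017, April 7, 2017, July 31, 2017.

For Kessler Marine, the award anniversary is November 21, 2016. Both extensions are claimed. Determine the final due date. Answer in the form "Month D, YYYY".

January 19, 2017

Counting 5 business days after November 21, 2016 (skipping weekends and listed holidays) reaches November 28, 2016.
November 28, 2016 is a Monday and not a listed holiday, so it stands.
The 45-calendar-day extension moves the deadline from November 28, 2016 to January 12, 2017.
Since January 12, 2017 is a Thursday and not a holiday, the date is unchanged.
Applying the 5-business-day extension: 5 business days after January 12, 2017 is January 19, 2017.
Since January 19, 2017 is a Thursday and not a holiday, the date is unchanged.
The final due date is January 19, 2017.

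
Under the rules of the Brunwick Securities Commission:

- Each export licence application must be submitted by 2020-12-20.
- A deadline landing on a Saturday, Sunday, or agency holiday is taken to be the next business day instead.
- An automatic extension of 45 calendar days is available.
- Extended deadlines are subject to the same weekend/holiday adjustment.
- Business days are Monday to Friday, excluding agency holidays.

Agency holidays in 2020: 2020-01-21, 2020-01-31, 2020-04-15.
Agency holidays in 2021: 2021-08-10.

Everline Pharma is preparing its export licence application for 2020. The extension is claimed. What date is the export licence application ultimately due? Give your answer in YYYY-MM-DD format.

The stated deadline is 2020-12-20.
2020-12-20 is a Sunday; the next business day is 2020-12-21 (Monday).
Applying the 45-calendar-day extension: 2020-12-21 + 45 days = 2021-02-04.
2021-02-04 falls on a Thursday, which is a business day, so no adjustment is needed.
So the filing is due 2021-02-04.

2021-02-04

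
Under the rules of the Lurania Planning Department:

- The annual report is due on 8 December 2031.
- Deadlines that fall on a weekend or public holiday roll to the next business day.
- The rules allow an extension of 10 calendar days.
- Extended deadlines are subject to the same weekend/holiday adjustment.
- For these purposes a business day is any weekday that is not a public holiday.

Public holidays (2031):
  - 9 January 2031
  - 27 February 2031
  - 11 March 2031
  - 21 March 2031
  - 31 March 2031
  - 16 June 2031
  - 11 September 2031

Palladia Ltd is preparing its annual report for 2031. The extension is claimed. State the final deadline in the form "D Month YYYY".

Start from the fixed due date, 8 December 2031.
8 December 2031 is a Monday and not a listed holiday, so it stands.
The 10-calendar-day extension moves the deadline from 8 December 2031 to 18 December 2031.
18 December 2031 (Thursday) is already a business day.
The final due date is 18 December 2031.

18 December 2031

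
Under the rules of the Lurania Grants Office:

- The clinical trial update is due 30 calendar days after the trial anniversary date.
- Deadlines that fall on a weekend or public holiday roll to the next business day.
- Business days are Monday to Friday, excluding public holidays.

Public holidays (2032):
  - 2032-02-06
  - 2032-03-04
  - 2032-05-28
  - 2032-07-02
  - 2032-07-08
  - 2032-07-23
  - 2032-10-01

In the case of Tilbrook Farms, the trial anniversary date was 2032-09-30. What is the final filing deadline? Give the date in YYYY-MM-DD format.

From 2032-09-30, 30 calendar days later is 2032-10-30.
Because 2032-10-30 is a Saturday, the deadline becomes 2032-11-01 (Monday).
The final due date is 2032-11-01.

2032-11-01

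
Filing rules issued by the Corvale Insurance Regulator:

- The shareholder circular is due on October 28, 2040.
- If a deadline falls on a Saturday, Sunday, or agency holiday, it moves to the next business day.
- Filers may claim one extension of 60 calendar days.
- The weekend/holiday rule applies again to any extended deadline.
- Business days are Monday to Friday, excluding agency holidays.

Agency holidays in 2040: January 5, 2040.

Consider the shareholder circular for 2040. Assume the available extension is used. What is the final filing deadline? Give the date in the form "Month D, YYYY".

Start from the fixed due date, October 28, 2040.
October 28, 2040 is a Sunday, so it moves to the next business day, October 29, 2040 (Monday).
With the 60-day extension, October 29, 2040 becomes December 28, 2040.
December 28, 2040 (Friday) is already a business day.
So the filing is due December 28, 2040.

December 28, 2040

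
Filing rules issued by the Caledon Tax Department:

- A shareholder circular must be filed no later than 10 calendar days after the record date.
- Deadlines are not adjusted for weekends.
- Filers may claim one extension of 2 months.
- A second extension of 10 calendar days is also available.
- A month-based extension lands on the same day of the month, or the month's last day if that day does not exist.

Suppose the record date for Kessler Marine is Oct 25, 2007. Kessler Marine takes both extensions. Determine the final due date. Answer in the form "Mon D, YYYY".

From Oct 25, 2007, 10 calendar days later is Nov 4, 2007.
Nov 4, 2007 is a Sunday; no weekend or holiday adjustment applies.
Applying the 2 months extension: 2 months after Nov 4, 2007 is Jan 4, 2008.
No adjustment is made for weekends or holidays, so Jan 4, 2008 stands.
With the 10-day extension, Jan 4, 2008 becomes Jan 14, 2008.
Jan 14, 2008 falls on a Monday. The rules make no weekend/holiday allowance, so it remains Jan 14, 2008.
The final due date is Jan 14, 2008.

Jan 14, 2008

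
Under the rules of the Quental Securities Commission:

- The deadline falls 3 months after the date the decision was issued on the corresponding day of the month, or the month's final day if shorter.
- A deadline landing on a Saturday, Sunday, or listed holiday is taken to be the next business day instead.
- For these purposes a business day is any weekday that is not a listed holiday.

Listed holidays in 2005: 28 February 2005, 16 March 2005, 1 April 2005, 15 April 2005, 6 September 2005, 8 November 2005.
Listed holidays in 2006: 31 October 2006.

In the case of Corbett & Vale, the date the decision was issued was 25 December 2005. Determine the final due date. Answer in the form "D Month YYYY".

27 March 2006

3 months after 25 December 2005, on the same day of the month, is 25 March 2006.
25 March 2006 is a Saturday; the next business day is 27 March 2006 (Monday).
Final deadline: 27 March 2006.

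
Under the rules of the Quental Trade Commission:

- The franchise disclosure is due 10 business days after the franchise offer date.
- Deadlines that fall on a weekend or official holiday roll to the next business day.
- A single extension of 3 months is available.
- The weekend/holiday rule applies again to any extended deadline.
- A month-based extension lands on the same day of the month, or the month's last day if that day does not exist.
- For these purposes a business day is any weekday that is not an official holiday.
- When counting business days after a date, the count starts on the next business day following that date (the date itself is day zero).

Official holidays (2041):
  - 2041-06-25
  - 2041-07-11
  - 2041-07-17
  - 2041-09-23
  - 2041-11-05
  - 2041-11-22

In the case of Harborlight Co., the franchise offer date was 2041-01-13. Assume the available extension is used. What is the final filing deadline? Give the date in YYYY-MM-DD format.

2041-04-25

Starting the day after 2041-01-13 and counting 10 business days lands on 2041-01-25.
2041-01-25 is a Friday and not a listed holiday, so it stands.
The 3 months extension carries 2041-01-25 to 2041-04-25.
2041-04-25 is a Thursday and not a listed holiday, so it stands.
Deadline: 2041-04-25.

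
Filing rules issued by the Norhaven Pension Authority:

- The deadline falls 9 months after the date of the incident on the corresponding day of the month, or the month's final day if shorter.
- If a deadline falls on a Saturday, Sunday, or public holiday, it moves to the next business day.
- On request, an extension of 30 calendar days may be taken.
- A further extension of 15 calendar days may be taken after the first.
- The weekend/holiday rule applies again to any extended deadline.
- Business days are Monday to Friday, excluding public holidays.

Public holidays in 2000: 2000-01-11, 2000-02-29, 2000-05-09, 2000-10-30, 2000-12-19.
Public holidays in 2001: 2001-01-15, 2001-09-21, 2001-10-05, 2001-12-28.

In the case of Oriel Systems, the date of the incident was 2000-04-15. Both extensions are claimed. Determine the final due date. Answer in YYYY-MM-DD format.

9 months from 2000-04-15 is 2001-01-15.
Because 2001-01-15 is a listed holiday, the deadline becomes 2001-01-16 (Tuesday).
Add the 30 calendar-day extension to 2001-01-16: 2001-02-15.
2001-02-15 is a Thursday and not a listed holiday, so it stands.
Add the 15 calendar-day extension to 2001-02-15: 2001-03-02.
2001-03-02 falls on a Friday, which is a business day, so no adjustment is needed.
Final deadline: 2001-03-02.

2001-03-02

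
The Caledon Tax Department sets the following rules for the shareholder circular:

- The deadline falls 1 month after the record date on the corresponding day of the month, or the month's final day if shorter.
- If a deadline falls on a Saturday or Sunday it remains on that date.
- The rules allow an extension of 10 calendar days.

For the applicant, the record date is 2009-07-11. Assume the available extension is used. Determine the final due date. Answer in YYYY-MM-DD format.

Moving 1 month forward from 2009-07-11 on the corresponding day gives 2009-08-11.
2009-08-11 falls on a Tuesday. The rules make no weekend/holiday allowance, so it remains 2009-08-11.
With the 10-day extension, 2009-08-11 becomes 2009-08-21.
No adjustment is made for weekends or holidays, so 2009-08-21 stands.
Final deadline: 2009-08-21.

2009-08-21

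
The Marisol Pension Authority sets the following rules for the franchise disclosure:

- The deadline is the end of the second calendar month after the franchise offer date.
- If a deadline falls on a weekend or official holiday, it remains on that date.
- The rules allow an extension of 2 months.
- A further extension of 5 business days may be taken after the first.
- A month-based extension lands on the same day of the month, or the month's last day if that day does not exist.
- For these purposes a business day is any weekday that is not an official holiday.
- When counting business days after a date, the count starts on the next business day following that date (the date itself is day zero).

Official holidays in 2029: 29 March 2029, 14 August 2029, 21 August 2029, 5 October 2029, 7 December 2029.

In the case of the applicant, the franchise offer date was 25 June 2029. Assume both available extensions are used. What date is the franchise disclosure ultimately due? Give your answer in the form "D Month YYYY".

7 November 2029

2 months after 25 June 2029 is August 2029; that month ends on 31 August 2029.
No adjustment is made for weekends or holidays, so 31 August 2029 stands.
The 2 months extension carries 31 August 2029 to 31 October 2029.
31 October 2029 is a Wednesday; no weekend or holiday adjustment applies.
The 5-business-day extension runs from 31 October 2029 to 7 November 2029.
7 November 2029 is a Wednesday; no weekend or holiday adjustment applies.
So the filing is due 7 November 2029.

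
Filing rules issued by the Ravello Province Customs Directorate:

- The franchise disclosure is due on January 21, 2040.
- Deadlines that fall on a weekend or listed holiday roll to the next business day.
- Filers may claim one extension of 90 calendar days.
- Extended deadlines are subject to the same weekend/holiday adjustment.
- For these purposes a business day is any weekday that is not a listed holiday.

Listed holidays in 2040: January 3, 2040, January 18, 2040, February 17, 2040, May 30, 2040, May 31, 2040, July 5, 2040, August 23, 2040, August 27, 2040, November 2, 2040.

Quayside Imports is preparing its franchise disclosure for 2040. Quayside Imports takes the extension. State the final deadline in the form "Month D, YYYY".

The stated deadline is January 21, 2040.
January 21, 2040 is a Saturday, so it moves to the next business day, January 23, 2040 (Monday).
Applying the 90-calendar-day extension: January 23, 2040 + 90 days = April 22, 2040.
April 22, 2040 is a Sunday; the next business day is April 23, 2040 (Monday).
Deadline: April 23, 2040.

April 23, 2040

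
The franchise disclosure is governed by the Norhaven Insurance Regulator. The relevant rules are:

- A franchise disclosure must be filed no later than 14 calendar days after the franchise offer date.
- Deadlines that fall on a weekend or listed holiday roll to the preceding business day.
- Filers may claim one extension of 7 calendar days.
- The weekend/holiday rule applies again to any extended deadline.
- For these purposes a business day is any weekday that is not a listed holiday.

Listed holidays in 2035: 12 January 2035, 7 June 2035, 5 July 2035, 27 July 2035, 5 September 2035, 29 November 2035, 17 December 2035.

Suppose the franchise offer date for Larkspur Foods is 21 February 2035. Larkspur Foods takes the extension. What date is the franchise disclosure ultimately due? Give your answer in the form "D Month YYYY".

14 March 2035

Adding 14 calendar days to 21 February 2035 gives 7 March 2035.
7 March 2035 (Wednesday) is already a business day.
Add the 7 calendar-day extension to 7 March 2035: 14 March 2035.
14 March 2035 is a Wednesday and not a listed holiday, so it stands.
The final due date is 14 March 2035.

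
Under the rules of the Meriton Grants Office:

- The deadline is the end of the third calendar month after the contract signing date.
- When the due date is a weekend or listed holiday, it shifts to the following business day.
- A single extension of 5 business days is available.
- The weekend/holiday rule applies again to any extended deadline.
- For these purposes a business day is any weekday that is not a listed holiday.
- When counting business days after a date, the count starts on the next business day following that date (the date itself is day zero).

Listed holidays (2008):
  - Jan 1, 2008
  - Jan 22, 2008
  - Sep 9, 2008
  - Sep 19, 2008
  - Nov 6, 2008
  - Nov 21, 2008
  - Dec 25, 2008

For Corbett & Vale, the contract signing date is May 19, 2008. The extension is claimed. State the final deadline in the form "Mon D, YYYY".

Sep 8, 2008

3 months after May 19, 2008 is August 2008; that month ends on Aug 31, 2008.
Aug 31, 2008 falls on a Sunday. Rolling to the next business day gives Sep 1, 2008, a Monday.
The 5-business-day extension runs from Sep 1, 2008 to Sep 8, 2008.
Sep 8, 2008 (Monday) is already a business day.
The final due date is Sep 8, 2008.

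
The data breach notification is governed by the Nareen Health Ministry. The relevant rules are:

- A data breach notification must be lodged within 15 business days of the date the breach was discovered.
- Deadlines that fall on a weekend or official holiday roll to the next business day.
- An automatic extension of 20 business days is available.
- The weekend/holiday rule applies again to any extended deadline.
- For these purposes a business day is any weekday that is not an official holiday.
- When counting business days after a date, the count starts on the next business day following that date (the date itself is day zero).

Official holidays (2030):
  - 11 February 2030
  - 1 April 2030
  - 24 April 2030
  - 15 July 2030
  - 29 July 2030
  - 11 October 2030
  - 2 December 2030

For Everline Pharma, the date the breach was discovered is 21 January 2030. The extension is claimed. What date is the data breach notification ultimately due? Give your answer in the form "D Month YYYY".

12 March 2030

Counting 15 business days after 21 January 2030 (skipping weekends and listed holidays) reaches 12 February 2030.
Since 12 February 2030 is a Tuesday and not a holiday, the date is unchanged.
Counting 20 further business days from 12 February 2030 reaches 12 March 2030.
Since 12 March 2030 is a Tuesday and not a holiday, the date is unchanged.
The final due date is 12 March 2030.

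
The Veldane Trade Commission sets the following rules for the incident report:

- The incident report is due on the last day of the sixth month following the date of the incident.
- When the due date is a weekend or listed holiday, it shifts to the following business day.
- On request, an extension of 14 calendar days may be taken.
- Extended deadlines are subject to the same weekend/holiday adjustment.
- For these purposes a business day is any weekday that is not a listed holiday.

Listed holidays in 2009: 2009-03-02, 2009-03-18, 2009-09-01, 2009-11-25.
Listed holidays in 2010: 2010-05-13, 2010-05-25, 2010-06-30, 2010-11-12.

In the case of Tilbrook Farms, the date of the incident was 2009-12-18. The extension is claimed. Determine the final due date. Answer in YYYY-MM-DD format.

The sixth month after 2009-12-18 is June 2010, whose last day is 2010-06-30.
2010-06-30 falls on a listed holiday. Rolling to the next business day gives 2010-07-01, a Thursday.
With the 14-day extension, 2010-07-01 becomes 2010-07-15.
2010-07-15 (Thursday) is already a business day.
The final due date is 2010-07-15.

2010-07-15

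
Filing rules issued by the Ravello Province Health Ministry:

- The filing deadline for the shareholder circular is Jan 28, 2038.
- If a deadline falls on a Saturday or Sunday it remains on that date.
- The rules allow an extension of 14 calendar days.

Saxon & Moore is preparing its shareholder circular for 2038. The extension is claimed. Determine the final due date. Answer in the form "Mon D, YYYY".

The stated deadline is Jan 28, 2038.
Jan 28, 2038 is a Thursday; no weekend or holiday adjustment applies.
Add the 14 calendar-day extension to Jan 28, 2038: Feb 11, 2038.
Feb 11, 2038 falls on a Thursday. The rules make no weekend/holiday allowance, so it remains Feb 11, 2038.
Final deadline: Feb 11, 2038.

Feb 11, 2038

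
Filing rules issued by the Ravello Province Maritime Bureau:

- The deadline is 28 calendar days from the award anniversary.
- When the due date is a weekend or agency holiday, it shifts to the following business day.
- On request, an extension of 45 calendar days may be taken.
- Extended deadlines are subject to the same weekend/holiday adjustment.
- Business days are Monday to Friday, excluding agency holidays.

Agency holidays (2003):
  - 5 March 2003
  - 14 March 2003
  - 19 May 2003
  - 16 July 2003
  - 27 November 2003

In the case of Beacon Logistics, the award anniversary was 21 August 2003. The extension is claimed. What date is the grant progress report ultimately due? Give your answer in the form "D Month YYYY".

Adding 28 calendar days to 21 August 2003 gives 18 September 2003.
Since 18 September 2003 is a Thursday and not a holiday, the date is unchanged.
With the 45-day extension, 18 September 2003 becomes 2 November 2003.
2 November 2003 is a Sunday, so it moves to the next business day, 3 November 2003 (Monday).
The final due date is 3 November 2003.

3 November 2003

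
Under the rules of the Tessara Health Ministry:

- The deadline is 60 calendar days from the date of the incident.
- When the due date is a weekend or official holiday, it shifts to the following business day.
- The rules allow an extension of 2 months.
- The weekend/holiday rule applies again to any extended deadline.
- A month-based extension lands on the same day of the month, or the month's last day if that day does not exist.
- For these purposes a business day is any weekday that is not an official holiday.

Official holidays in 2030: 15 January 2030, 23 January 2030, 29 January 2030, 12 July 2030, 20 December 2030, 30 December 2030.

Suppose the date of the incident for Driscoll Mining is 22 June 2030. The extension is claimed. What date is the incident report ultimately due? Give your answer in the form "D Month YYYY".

21 October 2030

60 calendar days after 22 June 2030 is 21 August 2030.
21 August 2030 falls on a Wednesday, which is a business day, so no adjustment is needed.
The 2 months extension carries 21 August 2030 to 21 October 2030.
21 October 2030 falls on a Monday, which is a business day, so no adjustment is needed.
Deadline: 21 October 2030.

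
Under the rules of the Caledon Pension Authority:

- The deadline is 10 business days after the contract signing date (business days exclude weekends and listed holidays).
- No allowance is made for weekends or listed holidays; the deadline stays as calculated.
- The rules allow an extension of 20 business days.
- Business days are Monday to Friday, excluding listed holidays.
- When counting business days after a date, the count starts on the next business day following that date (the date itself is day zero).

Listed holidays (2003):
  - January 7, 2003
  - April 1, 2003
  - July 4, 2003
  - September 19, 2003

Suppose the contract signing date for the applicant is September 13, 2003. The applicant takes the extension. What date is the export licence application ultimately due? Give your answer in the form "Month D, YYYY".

October 27, 2003

Counting 10 business days after September 13, 2003 (skipping weekends and listed holidays) reaches September 29, 2003.
September 29, 2003 is a Monday; no weekend or holiday adjustment applies.
The 20-business-day extension runs from September 29, 2003 to October 27, 2003.
October 27, 2003 falls on a Monday. The rules make no weekend/holiday allowance, so it remains October 27, 2003.
Deadline: October 27, 2003.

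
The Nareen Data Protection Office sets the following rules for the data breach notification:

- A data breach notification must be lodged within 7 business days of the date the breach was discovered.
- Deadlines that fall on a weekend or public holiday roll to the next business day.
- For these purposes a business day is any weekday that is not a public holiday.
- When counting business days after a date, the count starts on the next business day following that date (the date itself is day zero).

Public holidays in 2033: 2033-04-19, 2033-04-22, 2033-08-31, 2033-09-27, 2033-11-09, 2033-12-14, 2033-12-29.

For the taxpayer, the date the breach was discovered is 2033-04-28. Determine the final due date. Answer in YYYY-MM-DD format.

7 business days after 2033-04-28, excluding weekends and holidays, is 2033-05-09.
2033-05-09 is a Monday and not a listed holiday, so it stands.
The final due date is 2033-05-09.

2033-05-09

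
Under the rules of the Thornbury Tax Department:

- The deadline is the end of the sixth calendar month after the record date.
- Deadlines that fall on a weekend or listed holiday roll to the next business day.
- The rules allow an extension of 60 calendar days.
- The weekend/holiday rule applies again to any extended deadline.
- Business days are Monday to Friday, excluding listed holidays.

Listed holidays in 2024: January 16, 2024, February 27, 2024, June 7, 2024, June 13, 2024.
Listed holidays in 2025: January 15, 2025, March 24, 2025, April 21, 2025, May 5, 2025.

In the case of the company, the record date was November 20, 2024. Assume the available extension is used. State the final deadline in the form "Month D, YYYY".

August 1, 2025

6 months after November 20, 2024 is May 2025; that month ends on May 31, 2025.
May 31, 2025 is a Saturday; the next business day is June 2, 2025 (Monday).
The 60-calendar-day extension moves the deadline from June 2, 2025 to August 1, 2025.
August 1, 2025 falls on a Friday, which is a business day, so no adjustment is needed.
The final due date is August 1, 2025.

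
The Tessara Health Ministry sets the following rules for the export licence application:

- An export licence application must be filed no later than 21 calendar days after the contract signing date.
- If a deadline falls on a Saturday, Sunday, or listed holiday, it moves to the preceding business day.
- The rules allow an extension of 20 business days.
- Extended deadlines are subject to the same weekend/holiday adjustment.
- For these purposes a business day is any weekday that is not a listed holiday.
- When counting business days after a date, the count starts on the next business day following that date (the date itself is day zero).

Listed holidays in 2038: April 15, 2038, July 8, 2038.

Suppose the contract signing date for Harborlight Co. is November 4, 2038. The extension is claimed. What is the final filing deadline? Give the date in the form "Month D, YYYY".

December 23, 2038

From November 4, 2038, 21 calendar days later is November 25, 2038.
November 25, 2038 (Thursday) is already a business day.
Applying the 20-business-day extension: 20 business days after November 25, 2038 is December 23, 2038.
December 23, 2038 is a Thursday and not a listed holiday, so it stands.
Final deadline: December 23, 2038.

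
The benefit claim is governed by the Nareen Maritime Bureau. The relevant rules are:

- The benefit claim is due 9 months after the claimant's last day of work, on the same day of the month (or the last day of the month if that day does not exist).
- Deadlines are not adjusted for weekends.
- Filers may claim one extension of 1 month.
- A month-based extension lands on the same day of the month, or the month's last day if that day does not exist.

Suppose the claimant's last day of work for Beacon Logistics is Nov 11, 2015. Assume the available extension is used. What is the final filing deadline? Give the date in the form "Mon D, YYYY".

Sep 11, 2016

Moving 9 months forward from Nov 11, 2015 on the corresponding day gives Aug 11, 2016.
Aug 11, 2016 falls on a Thursday. The rules make no weekend/holiday allowance, so it remains Aug 11, 2016.
The 1 month extension carries Aug 11, 2016 to Sep 11, 2016.
Sep 11, 2016 is a Sunday; no weekend or holiday adjustment applies.
Final deadline: Sep 11, 2016.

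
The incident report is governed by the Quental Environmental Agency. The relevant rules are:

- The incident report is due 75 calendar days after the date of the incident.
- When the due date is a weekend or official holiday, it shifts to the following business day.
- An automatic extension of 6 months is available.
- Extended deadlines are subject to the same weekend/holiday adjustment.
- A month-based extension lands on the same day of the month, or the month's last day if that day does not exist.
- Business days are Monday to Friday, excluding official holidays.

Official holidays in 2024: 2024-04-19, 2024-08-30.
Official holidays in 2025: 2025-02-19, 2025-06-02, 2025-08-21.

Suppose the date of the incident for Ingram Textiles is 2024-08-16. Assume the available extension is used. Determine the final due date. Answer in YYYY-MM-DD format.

75 calendar days after 2024-08-16 is 2024-10-30.
Since 2024-10-30 is a Wednesday and not a holiday, the date is unchanged.
Applying the 6 months extension: 6 months after 2024-10-30 is 2025-04-30.
2025-04-30 (Wednesday) is already a business day.
The final due date is 2025-04-30.

2025-04-30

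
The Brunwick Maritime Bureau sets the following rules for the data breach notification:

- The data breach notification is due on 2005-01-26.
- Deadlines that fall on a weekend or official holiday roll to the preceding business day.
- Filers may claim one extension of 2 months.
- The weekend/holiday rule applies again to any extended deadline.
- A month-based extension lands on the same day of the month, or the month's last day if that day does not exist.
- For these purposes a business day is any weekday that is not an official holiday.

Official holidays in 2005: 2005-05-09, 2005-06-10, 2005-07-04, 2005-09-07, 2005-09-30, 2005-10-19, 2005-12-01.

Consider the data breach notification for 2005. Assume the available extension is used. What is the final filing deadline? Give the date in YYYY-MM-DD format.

The statutory due date is 2005-01-26.
2005-01-26 (Wednesday) is already a business day.
Add 2 months to 2005-01-26: 2005-03-26.
2005-03-26 falls on a Saturday. Rolling to the preceding business day gives 2005-03-25, a Friday.
The final due date is 2005-03-25.

2005-03-25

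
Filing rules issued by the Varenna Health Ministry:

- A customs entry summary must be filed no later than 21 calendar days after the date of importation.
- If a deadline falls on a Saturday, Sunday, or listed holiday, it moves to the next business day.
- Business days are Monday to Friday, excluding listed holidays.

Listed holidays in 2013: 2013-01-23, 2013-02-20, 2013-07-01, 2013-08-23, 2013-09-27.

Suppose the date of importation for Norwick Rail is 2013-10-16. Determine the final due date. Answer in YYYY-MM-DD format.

2013-11-06

Adding 21 calendar days to 2013-10-16 gives 2013-11-06.
2013-11-06 is a Wednesday and not a listed holiday, so it stands.
The final due date is 2013-11-06.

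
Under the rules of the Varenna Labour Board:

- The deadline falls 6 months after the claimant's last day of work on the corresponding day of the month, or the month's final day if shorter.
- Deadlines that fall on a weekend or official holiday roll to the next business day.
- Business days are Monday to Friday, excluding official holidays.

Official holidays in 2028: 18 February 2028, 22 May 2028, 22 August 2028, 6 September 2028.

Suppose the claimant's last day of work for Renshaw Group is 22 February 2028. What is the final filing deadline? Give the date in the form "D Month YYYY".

23 August 2028

Moving 6 months forward from 22 February 2028 on the corresponding day gives 22 August 2028.
Because 22 August 2028 is a listed holiday, the deadline becomes 23 August 2028 (Wednesday).
Final deadline: 23 August 2028.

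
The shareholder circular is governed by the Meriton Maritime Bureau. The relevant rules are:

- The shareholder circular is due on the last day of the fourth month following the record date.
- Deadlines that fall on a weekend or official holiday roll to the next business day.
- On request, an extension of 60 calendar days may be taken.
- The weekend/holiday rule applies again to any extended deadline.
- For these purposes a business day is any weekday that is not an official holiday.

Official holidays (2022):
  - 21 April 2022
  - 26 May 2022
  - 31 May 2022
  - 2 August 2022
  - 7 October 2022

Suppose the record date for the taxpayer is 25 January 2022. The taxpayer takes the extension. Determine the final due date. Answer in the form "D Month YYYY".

1 August 2022

The fourth month after 25 January 2022 is May 2022, whose last day is 31 May 2022.
31 May 2022 is a listed holiday, so it moves to the next business day, 1 June 2022 (Wednesday).
Add the 60 calendar-day extension to 1 June 2022: 31 July 2022.
31 July 2022 is a Sunday, so it moves to the next business day, 1 August 2022 (Monday).
So the filing is due 1 August 2022.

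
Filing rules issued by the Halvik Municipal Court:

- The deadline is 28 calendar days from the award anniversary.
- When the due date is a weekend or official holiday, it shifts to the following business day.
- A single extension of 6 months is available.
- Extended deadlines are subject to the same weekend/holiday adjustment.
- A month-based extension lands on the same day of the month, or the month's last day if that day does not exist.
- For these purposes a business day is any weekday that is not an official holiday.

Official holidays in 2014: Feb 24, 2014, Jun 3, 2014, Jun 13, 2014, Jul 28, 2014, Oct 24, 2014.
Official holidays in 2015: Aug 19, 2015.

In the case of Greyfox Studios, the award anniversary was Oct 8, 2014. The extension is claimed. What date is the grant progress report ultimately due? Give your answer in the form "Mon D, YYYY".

May 5, 2015

Trigger date Oct 8, 2014 + 28 calendar days = Nov 5, 2014.
Nov 5, 2014 (Wednesday) is already a business day.
Add 6 months to Nov 5, 2014: May 5, 2015.
May 5, 2015 is a Tuesday and not a listed holiday, so it stands.
So the filing is due May 5, 2015.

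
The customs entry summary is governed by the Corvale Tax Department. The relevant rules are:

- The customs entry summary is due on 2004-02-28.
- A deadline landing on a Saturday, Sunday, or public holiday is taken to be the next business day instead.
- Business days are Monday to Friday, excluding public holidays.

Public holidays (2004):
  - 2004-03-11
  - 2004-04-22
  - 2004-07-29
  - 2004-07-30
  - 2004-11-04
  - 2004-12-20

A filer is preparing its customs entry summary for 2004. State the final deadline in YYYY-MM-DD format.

The statutory due date is 2004-02-28.
2004-02-28 is a Saturday, so it moves to the next business day, 2004-03-01 (Monday).
The final due date is 2004-03-01.

2004-03-01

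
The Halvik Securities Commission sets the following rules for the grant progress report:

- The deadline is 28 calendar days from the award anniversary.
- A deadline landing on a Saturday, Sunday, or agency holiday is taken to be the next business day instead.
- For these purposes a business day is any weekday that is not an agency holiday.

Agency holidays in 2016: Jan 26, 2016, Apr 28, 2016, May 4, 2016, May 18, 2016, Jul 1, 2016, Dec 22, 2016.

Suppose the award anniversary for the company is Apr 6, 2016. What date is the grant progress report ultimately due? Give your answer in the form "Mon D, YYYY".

May 5, 2016

Adding 28 calendar days to Apr 6, 2016 gives May 4, 2016.
Because May 4, 2016 is a listed holiday, the deadline becomes May 5, 2016 (Thursday).
The final due date is May 5, 2016.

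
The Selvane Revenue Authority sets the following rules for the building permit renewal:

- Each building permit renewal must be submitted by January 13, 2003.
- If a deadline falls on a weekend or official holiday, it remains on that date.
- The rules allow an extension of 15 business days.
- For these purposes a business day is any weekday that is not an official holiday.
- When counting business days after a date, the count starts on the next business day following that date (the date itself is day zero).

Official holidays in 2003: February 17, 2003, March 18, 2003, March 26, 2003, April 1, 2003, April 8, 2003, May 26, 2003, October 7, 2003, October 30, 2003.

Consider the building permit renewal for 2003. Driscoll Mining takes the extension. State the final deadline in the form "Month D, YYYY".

The stated deadline is January 13, 2003.
January 13, 2003 is a Monday; no weekend or holiday adjustment applies.
Applying the 15-business-day extension: 15 business days after January 13, 2003 is February 3, 2003.
February 3, 2003 falls on a Monday. The rules make no weekend/holiday allowance, so it remains February 3, 2003.
Final deadline: February 3, 2003.

February 3, 2003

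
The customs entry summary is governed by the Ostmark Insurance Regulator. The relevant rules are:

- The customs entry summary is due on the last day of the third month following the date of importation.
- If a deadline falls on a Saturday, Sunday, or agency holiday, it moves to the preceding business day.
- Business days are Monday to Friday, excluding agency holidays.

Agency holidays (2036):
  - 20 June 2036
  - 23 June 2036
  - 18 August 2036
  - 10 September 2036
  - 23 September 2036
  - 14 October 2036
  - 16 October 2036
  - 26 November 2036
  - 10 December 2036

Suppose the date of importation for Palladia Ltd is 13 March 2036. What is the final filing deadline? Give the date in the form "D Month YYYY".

3 months after 13 March 2036 is June 2036; that month ends on 30 June 2036.
30 June 2036 falls on a Monday, which is a business day, so no adjustment is needed.
Final deadline: 30 June 2036.

30 June 2036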